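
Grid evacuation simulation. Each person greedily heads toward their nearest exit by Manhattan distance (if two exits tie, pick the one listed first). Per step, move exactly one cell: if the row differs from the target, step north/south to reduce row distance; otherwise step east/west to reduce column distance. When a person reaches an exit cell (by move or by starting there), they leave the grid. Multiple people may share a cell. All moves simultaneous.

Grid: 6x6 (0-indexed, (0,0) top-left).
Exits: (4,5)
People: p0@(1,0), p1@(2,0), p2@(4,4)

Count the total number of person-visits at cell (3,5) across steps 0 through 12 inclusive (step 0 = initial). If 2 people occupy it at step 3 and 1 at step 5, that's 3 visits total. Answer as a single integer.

Step 0: p0@(1,0) p1@(2,0) p2@(4,4) -> at (3,5): 0 [-], cum=0
Step 1: p0@(2,0) p1@(3,0) p2@ESC -> at (3,5): 0 [-], cum=0
Step 2: p0@(3,0) p1@(4,0) p2@ESC -> at (3,5): 0 [-], cum=0
Step 3: p0@(4,0) p1@(4,1) p2@ESC -> at (3,5): 0 [-], cum=0
Step 4: p0@(4,1) p1@(4,2) p2@ESC -> at (3,5): 0 [-], cum=0
Step 5: p0@(4,2) p1@(4,3) p2@ESC -> at (3,5): 0 [-], cum=0
Step 6: p0@(4,3) p1@(4,4) p2@ESC -> at (3,5): 0 [-], cum=0
Step 7: p0@(4,4) p1@ESC p2@ESC -> at (3,5): 0 [-], cum=0
Step 8: p0@ESC p1@ESC p2@ESC -> at (3,5): 0 [-], cum=0
Total visits = 0

Answer: 0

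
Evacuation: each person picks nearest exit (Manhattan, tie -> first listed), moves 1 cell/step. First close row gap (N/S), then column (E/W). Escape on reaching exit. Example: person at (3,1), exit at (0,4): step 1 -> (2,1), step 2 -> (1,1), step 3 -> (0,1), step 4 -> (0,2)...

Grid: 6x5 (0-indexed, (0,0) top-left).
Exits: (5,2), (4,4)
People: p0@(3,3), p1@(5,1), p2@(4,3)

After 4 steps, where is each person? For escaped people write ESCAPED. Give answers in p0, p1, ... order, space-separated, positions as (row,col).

Step 1: p0:(3,3)->(4,3) | p1:(5,1)->(5,2)->EXIT | p2:(4,3)->(4,4)->EXIT
Step 2: p0:(4,3)->(4,4)->EXIT | p1:escaped | p2:escaped

ESCAPED ESCAPED ESCAPED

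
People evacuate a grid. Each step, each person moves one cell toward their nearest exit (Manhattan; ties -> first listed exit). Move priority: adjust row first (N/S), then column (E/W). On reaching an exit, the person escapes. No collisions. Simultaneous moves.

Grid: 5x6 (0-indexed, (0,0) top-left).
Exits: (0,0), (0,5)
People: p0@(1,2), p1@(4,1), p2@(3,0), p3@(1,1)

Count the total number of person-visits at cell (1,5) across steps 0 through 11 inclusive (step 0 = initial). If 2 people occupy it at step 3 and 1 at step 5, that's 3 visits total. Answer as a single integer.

Answer: 0

Derivation:
Step 0: p0@(1,2) p1@(4,1) p2@(3,0) p3@(1,1) -> at (1,5): 0 [-], cum=0
Step 1: p0@(0,2) p1@(3,1) p2@(2,0) p3@(0,1) -> at (1,5): 0 [-], cum=0
Step 2: p0@(0,1) p1@(2,1) p2@(1,0) p3@ESC -> at (1,5): 0 [-], cum=0
Step 3: p0@ESC p1@(1,1) p2@ESC p3@ESC -> at (1,5): 0 [-], cum=0
Step 4: p0@ESC p1@(0,1) p2@ESC p3@ESC -> at (1,5): 0 [-], cum=0
Step 5: p0@ESC p1@ESC p2@ESC p3@ESC -> at (1,5): 0 [-], cum=0
Total visits = 0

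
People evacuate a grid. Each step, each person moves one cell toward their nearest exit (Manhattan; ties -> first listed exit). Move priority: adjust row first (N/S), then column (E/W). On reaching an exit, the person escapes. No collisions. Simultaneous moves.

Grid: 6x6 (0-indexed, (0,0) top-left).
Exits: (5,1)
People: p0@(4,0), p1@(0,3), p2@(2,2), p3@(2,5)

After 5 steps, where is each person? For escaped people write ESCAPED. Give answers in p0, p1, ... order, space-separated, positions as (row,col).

Step 1: p0:(4,0)->(5,0) | p1:(0,3)->(1,3) | p2:(2,2)->(3,2) | p3:(2,5)->(3,5)
Step 2: p0:(5,0)->(5,1)->EXIT | p1:(1,3)->(2,3) | p2:(3,2)->(4,2) | p3:(3,5)->(4,5)
Step 3: p0:escaped | p1:(2,3)->(3,3) | p2:(4,2)->(5,2) | p3:(4,5)->(5,5)
Step 4: p0:escaped | p1:(3,3)->(4,3) | p2:(5,2)->(5,1)->EXIT | p3:(5,5)->(5,4)
Step 5: p0:escaped | p1:(4,3)->(5,3) | p2:escaped | p3:(5,4)->(5,3)

ESCAPED (5,3) ESCAPED (5,3)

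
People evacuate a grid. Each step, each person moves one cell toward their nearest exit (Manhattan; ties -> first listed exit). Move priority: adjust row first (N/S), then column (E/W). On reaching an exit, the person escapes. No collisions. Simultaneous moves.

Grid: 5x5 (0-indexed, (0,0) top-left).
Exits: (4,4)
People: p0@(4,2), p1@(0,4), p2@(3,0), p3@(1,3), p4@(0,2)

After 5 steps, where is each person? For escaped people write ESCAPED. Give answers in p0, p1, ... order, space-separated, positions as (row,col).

Step 1: p0:(4,2)->(4,3) | p1:(0,4)->(1,4) | p2:(3,0)->(4,0) | p3:(1,3)->(2,3) | p4:(0,2)->(1,2)
Step 2: p0:(4,3)->(4,4)->EXIT | p1:(1,4)->(2,4) | p2:(4,0)->(4,1) | p3:(2,3)->(3,3) | p4:(1,2)->(2,2)
Step 3: p0:escaped | p1:(2,4)->(3,4) | p2:(4,1)->(4,2) | p3:(3,3)->(4,3) | p4:(2,2)->(3,2)
Step 4: p0:escaped | p1:(3,4)->(4,4)->EXIT | p2:(4,2)->(4,3) | p3:(4,3)->(4,4)->EXIT | p4:(3,2)->(4,2)
Step 5: p0:escaped | p1:escaped | p2:(4,3)->(4,4)->EXIT | p3:escaped | p4:(4,2)->(4,3)

ESCAPED ESCAPED ESCAPED ESCAPED (4,3)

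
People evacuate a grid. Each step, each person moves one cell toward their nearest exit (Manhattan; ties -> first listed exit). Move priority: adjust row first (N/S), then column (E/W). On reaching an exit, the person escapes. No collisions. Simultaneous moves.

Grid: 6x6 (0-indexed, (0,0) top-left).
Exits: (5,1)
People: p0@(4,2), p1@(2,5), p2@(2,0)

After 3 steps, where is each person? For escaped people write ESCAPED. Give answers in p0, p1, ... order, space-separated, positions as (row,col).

Step 1: p0:(4,2)->(5,2) | p1:(2,5)->(3,5) | p2:(2,0)->(3,0)
Step 2: p0:(5,2)->(5,1)->EXIT | p1:(3,5)->(4,5) | p2:(3,0)->(4,0)
Step 3: p0:escaped | p1:(4,5)->(5,5) | p2:(4,0)->(5,0)

ESCAPED (5,5) (5,0)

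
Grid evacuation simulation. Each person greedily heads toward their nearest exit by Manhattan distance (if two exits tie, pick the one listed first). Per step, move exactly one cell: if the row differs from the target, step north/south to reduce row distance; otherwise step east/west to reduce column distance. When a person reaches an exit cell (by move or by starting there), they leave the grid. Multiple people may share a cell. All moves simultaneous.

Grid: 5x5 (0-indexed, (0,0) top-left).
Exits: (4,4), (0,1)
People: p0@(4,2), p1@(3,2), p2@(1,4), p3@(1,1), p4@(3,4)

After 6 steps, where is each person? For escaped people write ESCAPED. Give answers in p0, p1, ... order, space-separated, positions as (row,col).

Step 1: p0:(4,2)->(4,3) | p1:(3,2)->(4,2) | p2:(1,4)->(2,4) | p3:(1,1)->(0,1)->EXIT | p4:(3,4)->(4,4)->EXIT
Step 2: p0:(4,3)->(4,4)->EXIT | p1:(4,2)->(4,3) | p2:(2,4)->(3,4) | p3:escaped | p4:escaped
Step 3: p0:escaped | p1:(4,3)->(4,4)->EXIT | p2:(3,4)->(4,4)->EXIT | p3:escaped | p4:escaped

ESCAPED ESCAPED ESCAPED ESCAPED ESCAPED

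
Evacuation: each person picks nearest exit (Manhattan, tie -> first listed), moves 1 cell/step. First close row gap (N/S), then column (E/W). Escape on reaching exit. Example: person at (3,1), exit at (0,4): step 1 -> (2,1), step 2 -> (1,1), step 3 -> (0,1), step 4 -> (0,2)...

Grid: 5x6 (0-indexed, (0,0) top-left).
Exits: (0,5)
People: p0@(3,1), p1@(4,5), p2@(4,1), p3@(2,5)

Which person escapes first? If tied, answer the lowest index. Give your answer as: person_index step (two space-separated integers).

Step 1: p0:(3,1)->(2,1) | p1:(4,5)->(3,5) | p2:(4,1)->(3,1) | p3:(2,5)->(1,5)
Step 2: p0:(2,1)->(1,1) | p1:(3,5)->(2,5) | p2:(3,1)->(2,1) | p3:(1,5)->(0,5)->EXIT
Step 3: p0:(1,1)->(0,1) | p1:(2,5)->(1,5) | p2:(2,1)->(1,1) | p3:escaped
Step 4: p0:(0,1)->(0,2) | p1:(1,5)->(0,5)->EXIT | p2:(1,1)->(0,1) | p3:escaped
Step 5: p0:(0,2)->(0,3) | p1:escaped | p2:(0,1)->(0,2) | p3:escaped
Step 6: p0:(0,3)->(0,4) | p1:escaped | p2:(0,2)->(0,3) | p3:escaped
Step 7: p0:(0,4)->(0,5)->EXIT | p1:escaped | p2:(0,3)->(0,4) | p3:escaped
Step 8: p0:escaped | p1:escaped | p2:(0,4)->(0,5)->EXIT | p3:escaped
Exit steps: [7, 4, 8, 2]
First to escape: p3 at step 2

Answer: 3 2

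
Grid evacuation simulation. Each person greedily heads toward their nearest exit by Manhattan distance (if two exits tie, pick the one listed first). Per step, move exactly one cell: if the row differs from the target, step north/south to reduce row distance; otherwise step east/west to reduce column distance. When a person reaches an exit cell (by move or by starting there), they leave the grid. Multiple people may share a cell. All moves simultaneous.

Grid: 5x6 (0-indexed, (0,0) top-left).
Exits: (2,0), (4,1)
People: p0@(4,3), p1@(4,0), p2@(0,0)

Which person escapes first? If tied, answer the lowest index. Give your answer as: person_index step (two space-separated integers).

Answer: 1 1

Derivation:
Step 1: p0:(4,3)->(4,2) | p1:(4,0)->(4,1)->EXIT | p2:(0,0)->(1,0)
Step 2: p0:(4,2)->(4,1)->EXIT | p1:escaped | p2:(1,0)->(2,0)->EXIT
Exit steps: [2, 1, 2]
First to escape: p1 at step 1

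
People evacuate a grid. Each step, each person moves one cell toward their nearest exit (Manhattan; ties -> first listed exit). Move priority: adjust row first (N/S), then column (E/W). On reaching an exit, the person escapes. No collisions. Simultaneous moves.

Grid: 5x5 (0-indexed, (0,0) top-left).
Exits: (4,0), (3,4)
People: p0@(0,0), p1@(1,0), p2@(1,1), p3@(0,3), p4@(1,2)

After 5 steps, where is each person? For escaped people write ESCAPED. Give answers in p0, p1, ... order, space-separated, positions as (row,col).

Step 1: p0:(0,0)->(1,0) | p1:(1,0)->(2,0) | p2:(1,1)->(2,1) | p3:(0,3)->(1,3) | p4:(1,2)->(2,2)
Step 2: p0:(1,0)->(2,0) | p1:(2,0)->(3,0) | p2:(2,1)->(3,1) | p3:(1,3)->(2,3) | p4:(2,2)->(3,2)
Step 3: p0:(2,0)->(3,0) | p1:(3,0)->(4,0)->EXIT | p2:(3,1)->(4,1) | p3:(2,3)->(3,3) | p4:(3,2)->(3,3)
Step 4: p0:(3,0)->(4,0)->EXIT | p1:escaped | p2:(4,1)->(4,0)->EXIT | p3:(3,3)->(3,4)->EXIT | p4:(3,3)->(3,4)->EXIT

ESCAPED ESCAPED ESCAPED ESCAPED ESCAPED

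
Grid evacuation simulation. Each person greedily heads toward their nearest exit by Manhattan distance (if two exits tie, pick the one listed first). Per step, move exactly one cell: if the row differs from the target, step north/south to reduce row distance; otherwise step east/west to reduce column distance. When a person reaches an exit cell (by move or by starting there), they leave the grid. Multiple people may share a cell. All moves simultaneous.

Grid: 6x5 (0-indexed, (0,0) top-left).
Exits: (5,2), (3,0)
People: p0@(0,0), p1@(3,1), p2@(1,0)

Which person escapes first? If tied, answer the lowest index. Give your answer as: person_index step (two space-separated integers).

Step 1: p0:(0,0)->(1,0) | p1:(3,1)->(3,0)->EXIT | p2:(1,0)->(2,0)
Step 2: p0:(1,0)->(2,0) | p1:escaped | p2:(2,0)->(3,0)->EXIT
Step 3: p0:(2,0)->(3,0)->EXIT | p1:escaped | p2:escaped
Exit steps: [3, 1, 2]
First to escape: p1 at step 1

Answer: 1 1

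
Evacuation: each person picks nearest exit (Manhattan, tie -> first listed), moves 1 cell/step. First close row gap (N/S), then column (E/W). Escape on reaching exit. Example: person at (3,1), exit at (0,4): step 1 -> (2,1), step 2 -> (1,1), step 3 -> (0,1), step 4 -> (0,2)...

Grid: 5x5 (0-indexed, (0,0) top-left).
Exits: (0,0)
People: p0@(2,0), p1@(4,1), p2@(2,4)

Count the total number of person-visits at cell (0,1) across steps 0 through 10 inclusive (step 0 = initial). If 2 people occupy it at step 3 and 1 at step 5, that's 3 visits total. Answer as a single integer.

Step 0: p0@(2,0) p1@(4,1) p2@(2,4) -> at (0,1): 0 [-], cum=0
Step 1: p0@(1,0) p1@(3,1) p2@(1,4) -> at (0,1): 0 [-], cum=0
Step 2: p0@ESC p1@(2,1) p2@(0,4) -> at (0,1): 0 [-], cum=0
Step 3: p0@ESC p1@(1,1) p2@(0,3) -> at (0,1): 0 [-], cum=0
Step 4: p0@ESC p1@(0,1) p2@(0,2) -> at (0,1): 1 [p1], cum=1
Step 5: p0@ESC p1@ESC p2@(0,1) -> at (0,1): 1 [p2], cum=2
Step 6: p0@ESC p1@ESC p2@ESC -> at (0,1): 0 [-], cum=2
Total visits = 2

Answer: 2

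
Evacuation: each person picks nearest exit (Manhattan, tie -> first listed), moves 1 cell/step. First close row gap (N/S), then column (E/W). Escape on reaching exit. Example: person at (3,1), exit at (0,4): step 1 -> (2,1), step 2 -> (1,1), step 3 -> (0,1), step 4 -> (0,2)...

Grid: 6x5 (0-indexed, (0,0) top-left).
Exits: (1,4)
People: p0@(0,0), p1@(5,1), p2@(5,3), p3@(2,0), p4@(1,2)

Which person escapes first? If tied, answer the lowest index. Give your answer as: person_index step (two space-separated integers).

Answer: 4 2

Derivation:
Step 1: p0:(0,0)->(1,0) | p1:(5,1)->(4,1) | p2:(5,3)->(4,3) | p3:(2,0)->(1,0) | p4:(1,2)->(1,3)
Step 2: p0:(1,0)->(1,1) | p1:(4,1)->(3,1) | p2:(4,3)->(3,3) | p3:(1,0)->(1,1) | p4:(1,3)->(1,4)->EXIT
Step 3: p0:(1,1)->(1,2) | p1:(3,1)->(2,1) | p2:(3,3)->(2,3) | p3:(1,1)->(1,2) | p4:escaped
Step 4: p0:(1,2)->(1,3) | p1:(2,1)->(1,1) | p2:(2,3)->(1,3) | p3:(1,2)->(1,3) | p4:escaped
Step 5: p0:(1,3)->(1,4)->EXIT | p1:(1,1)->(1,2) | p2:(1,3)->(1,4)->EXIT | p3:(1,3)->(1,4)->EXIT | p4:escaped
Step 6: p0:escaped | p1:(1,2)->(1,3) | p2:escaped | p3:escaped | p4:escaped
Step 7: p0:escaped | p1:(1,3)->(1,4)->EXIT | p2:escaped | p3:escaped | p4:escaped
Exit steps: [5, 7, 5, 5, 2]
First to escape: p4 at step 2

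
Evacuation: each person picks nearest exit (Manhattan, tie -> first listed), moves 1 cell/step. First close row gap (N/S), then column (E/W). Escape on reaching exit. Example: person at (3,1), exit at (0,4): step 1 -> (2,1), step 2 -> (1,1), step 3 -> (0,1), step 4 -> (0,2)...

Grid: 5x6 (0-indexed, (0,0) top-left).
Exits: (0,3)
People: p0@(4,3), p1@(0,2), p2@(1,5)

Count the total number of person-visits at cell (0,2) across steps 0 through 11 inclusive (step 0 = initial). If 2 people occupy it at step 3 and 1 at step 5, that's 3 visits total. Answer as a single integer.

Step 0: p0@(4,3) p1@(0,2) p2@(1,5) -> at (0,2): 1 [p1], cum=1
Step 1: p0@(3,3) p1@ESC p2@(0,5) -> at (0,2): 0 [-], cum=1
Step 2: p0@(2,3) p1@ESC p2@(0,4) -> at (0,2): 0 [-], cum=1
Step 3: p0@(1,3) p1@ESC p2@ESC -> at (0,2): 0 [-], cum=1
Step 4: p0@ESC p1@ESC p2@ESC -> at (0,2): 0 [-], cum=1
Total visits = 1

Answer: 1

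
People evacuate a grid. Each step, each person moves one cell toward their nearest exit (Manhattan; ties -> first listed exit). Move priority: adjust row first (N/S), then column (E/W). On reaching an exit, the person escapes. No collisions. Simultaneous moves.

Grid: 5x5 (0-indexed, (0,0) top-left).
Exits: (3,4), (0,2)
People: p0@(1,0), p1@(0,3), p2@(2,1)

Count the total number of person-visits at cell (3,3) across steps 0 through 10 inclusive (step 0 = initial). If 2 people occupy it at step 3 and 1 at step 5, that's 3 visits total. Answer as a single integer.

Step 0: p0@(1,0) p1@(0,3) p2@(2,1) -> at (3,3): 0 [-], cum=0
Step 1: p0@(0,0) p1@ESC p2@(1,1) -> at (3,3): 0 [-], cum=0
Step 2: p0@(0,1) p1@ESC p2@(0,1) -> at (3,3): 0 [-], cum=0
Step 3: p0@ESC p1@ESC p2@ESC -> at (3,3): 0 [-], cum=0
Total visits = 0

Answer: 0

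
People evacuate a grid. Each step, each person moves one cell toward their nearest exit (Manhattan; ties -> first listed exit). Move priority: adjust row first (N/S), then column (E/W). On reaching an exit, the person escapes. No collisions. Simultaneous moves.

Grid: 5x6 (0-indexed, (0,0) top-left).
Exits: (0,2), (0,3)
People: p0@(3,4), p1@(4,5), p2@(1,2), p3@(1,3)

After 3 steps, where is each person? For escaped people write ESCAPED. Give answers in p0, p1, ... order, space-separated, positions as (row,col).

Step 1: p0:(3,4)->(2,4) | p1:(4,5)->(3,5) | p2:(1,2)->(0,2)->EXIT | p3:(1,3)->(0,3)->EXIT
Step 2: p0:(2,4)->(1,4) | p1:(3,5)->(2,5) | p2:escaped | p3:escaped
Step 3: p0:(1,4)->(0,4) | p1:(2,5)->(1,5) | p2:escaped | p3:escaped

(0,4) (1,5) ESCAPED ESCAPED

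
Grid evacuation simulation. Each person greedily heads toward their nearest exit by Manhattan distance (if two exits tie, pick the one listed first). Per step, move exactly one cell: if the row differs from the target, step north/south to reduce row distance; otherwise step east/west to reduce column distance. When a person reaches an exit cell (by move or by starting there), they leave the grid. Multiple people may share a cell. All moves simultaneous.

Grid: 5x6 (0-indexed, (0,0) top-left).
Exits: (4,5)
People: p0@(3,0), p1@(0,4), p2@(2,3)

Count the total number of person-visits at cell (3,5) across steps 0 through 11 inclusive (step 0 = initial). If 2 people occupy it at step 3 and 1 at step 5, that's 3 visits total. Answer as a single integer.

Step 0: p0@(3,0) p1@(0,4) p2@(2,3) -> at (3,5): 0 [-], cum=0
Step 1: p0@(4,0) p1@(1,4) p2@(3,3) -> at (3,5): 0 [-], cum=0
Step 2: p0@(4,1) p1@(2,4) p2@(4,3) -> at (3,5): 0 [-], cum=0
Step 3: p0@(4,2) p1@(3,4) p2@(4,4) -> at (3,5): 0 [-], cum=0
Step 4: p0@(4,3) p1@(4,4) p2@ESC -> at (3,5): 0 [-], cum=0
Step 5: p0@(4,4) p1@ESC p2@ESC -> at (3,5): 0 [-], cum=0
Step 6: p0@ESC p1@ESC p2@ESC -> at (3,5): 0 [-], cum=0
Total visits = 0

Answer: 0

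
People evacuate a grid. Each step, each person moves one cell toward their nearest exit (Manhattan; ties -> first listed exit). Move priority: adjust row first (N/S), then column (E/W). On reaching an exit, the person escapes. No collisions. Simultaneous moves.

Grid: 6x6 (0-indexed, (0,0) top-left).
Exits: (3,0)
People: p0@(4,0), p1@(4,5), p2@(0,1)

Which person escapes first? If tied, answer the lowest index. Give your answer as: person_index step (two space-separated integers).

Step 1: p0:(4,0)->(3,0)->EXIT | p1:(4,5)->(3,5) | p2:(0,1)->(1,1)
Step 2: p0:escaped | p1:(3,5)->(3,4) | p2:(1,1)->(2,1)
Step 3: p0:escaped | p1:(3,4)->(3,3) | p2:(2,1)->(3,1)
Step 4: p0:escaped | p1:(3,3)->(3,2) | p2:(3,1)->(3,0)->EXIT
Step 5: p0:escaped | p1:(3,2)->(3,1) | p2:escaped
Step 6: p0:escaped | p1:(3,1)->(3,0)->EXIT | p2:escaped
Exit steps: [1, 6, 4]
First to escape: p0 at step 1

Answer: 0 1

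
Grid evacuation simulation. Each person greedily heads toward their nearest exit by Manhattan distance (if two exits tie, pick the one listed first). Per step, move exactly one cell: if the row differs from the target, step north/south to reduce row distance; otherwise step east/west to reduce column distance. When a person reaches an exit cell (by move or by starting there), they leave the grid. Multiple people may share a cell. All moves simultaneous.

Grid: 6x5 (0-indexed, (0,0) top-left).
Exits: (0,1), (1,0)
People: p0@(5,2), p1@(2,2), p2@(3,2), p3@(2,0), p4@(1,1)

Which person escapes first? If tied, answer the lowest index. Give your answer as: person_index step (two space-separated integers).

Answer: 3 1

Derivation:
Step 1: p0:(5,2)->(4,2) | p1:(2,2)->(1,2) | p2:(3,2)->(2,2) | p3:(2,0)->(1,0)->EXIT | p4:(1,1)->(0,1)->EXIT
Step 2: p0:(4,2)->(3,2) | p1:(1,2)->(0,2) | p2:(2,2)->(1,2) | p3:escaped | p4:escaped
Step 3: p0:(3,2)->(2,2) | p1:(0,2)->(0,1)->EXIT | p2:(1,2)->(0,2) | p3:escaped | p4:escaped
Step 4: p0:(2,2)->(1,2) | p1:escaped | p2:(0,2)->(0,1)->EXIT | p3:escaped | p4:escaped
Step 5: p0:(1,2)->(0,2) | p1:escaped | p2:escaped | p3:escaped | p4:escaped
Step 6: p0:(0,2)->(0,1)->EXIT | p1:escaped | p2:escaped | p3:escaped | p4:escaped
Exit steps: [6, 3, 4, 1, 1]
First to escape: p3 at step 1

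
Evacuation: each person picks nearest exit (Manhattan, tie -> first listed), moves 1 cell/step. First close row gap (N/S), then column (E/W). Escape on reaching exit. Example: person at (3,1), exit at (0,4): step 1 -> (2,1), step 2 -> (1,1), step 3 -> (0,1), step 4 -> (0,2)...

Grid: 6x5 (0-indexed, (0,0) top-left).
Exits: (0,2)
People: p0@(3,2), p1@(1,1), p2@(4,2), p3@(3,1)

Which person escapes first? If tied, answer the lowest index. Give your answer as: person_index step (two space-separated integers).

Answer: 1 2

Derivation:
Step 1: p0:(3,2)->(2,2) | p1:(1,1)->(0,1) | p2:(4,2)->(3,2) | p3:(3,1)->(2,1)
Step 2: p0:(2,2)->(1,2) | p1:(0,1)->(0,2)->EXIT | p2:(3,2)->(2,2) | p3:(2,1)->(1,1)
Step 3: p0:(1,2)->(0,2)->EXIT | p1:escaped | p2:(2,2)->(1,2) | p3:(1,1)->(0,1)
Step 4: p0:escaped | p1:escaped | p2:(1,2)->(0,2)->EXIT | p3:(0,1)->(0,2)->EXIT
Exit steps: [3, 2, 4, 4]
First to escape: p1 at step 2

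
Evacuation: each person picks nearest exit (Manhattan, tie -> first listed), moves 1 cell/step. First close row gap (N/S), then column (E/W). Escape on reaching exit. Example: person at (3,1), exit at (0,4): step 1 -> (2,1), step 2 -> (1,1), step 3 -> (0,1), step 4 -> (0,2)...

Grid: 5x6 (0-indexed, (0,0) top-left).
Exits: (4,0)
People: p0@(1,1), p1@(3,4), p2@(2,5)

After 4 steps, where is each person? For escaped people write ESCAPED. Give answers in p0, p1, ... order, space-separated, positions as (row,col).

Step 1: p0:(1,1)->(2,1) | p1:(3,4)->(4,4) | p2:(2,5)->(3,5)
Step 2: p0:(2,1)->(3,1) | p1:(4,4)->(4,3) | p2:(3,5)->(4,5)
Step 3: p0:(3,1)->(4,1) | p1:(4,3)->(4,2) | p2:(4,5)->(4,4)
Step 4: p0:(4,1)->(4,0)->EXIT | p1:(4,2)->(4,1) | p2:(4,4)->(4,3)

ESCAPED (4,1) (4,3)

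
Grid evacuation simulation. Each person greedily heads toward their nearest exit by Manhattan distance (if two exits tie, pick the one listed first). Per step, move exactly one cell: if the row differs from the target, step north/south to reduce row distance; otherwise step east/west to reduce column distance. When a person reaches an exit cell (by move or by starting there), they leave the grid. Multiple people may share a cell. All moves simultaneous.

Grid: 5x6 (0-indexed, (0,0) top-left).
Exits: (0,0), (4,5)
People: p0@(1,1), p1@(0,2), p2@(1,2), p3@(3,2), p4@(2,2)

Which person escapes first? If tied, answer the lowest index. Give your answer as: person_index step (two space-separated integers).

Step 1: p0:(1,1)->(0,1) | p1:(0,2)->(0,1) | p2:(1,2)->(0,2) | p3:(3,2)->(4,2) | p4:(2,2)->(1,2)
Step 2: p0:(0,1)->(0,0)->EXIT | p1:(0,1)->(0,0)->EXIT | p2:(0,2)->(0,1) | p3:(4,2)->(4,3) | p4:(1,2)->(0,2)
Step 3: p0:escaped | p1:escaped | p2:(0,1)->(0,0)->EXIT | p3:(4,3)->(4,4) | p4:(0,2)->(0,1)
Step 4: p0:escaped | p1:escaped | p2:escaped | p3:(4,4)->(4,5)->EXIT | p4:(0,1)->(0,0)->EXIT
Exit steps: [2, 2, 3, 4, 4]
First to escape: p0 at step 2

Answer: 0 2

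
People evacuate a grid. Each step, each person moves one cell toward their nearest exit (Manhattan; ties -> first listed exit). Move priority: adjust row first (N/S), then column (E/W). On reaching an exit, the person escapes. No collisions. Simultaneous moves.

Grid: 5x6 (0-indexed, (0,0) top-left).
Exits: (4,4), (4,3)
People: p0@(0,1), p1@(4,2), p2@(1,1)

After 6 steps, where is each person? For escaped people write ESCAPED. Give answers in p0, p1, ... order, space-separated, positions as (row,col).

Step 1: p0:(0,1)->(1,1) | p1:(4,2)->(4,3)->EXIT | p2:(1,1)->(2,1)
Step 2: p0:(1,1)->(2,1) | p1:escaped | p2:(2,1)->(3,1)
Step 3: p0:(2,1)->(3,1) | p1:escaped | p2:(3,1)->(4,1)
Step 4: p0:(3,1)->(4,1) | p1:escaped | p2:(4,1)->(4,2)
Step 5: p0:(4,1)->(4,2) | p1:escaped | p2:(4,2)->(4,3)->EXIT
Step 6: p0:(4,2)->(4,3)->EXIT | p1:escaped | p2:escaped

ESCAPED ESCAPED ESCAPED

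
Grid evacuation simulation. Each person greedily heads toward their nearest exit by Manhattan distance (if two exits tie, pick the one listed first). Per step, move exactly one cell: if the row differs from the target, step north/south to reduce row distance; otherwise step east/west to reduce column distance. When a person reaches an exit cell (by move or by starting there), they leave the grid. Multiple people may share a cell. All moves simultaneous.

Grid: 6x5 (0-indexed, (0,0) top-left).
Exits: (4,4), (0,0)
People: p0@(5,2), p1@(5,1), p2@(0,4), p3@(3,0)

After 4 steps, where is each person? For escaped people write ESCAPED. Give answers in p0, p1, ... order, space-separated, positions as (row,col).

Step 1: p0:(5,2)->(4,2) | p1:(5,1)->(4,1) | p2:(0,4)->(1,4) | p3:(3,0)->(2,0)
Step 2: p0:(4,2)->(4,3) | p1:(4,1)->(4,2) | p2:(1,4)->(2,4) | p3:(2,0)->(1,0)
Step 3: p0:(4,3)->(4,4)->EXIT | p1:(4,2)->(4,3) | p2:(2,4)->(3,4) | p3:(1,0)->(0,0)->EXIT
Step 4: p0:escaped | p1:(4,3)->(4,4)->EXIT | p2:(3,4)->(4,4)->EXIT | p3:escaped

ESCAPED ESCAPED ESCAPED ESCAPED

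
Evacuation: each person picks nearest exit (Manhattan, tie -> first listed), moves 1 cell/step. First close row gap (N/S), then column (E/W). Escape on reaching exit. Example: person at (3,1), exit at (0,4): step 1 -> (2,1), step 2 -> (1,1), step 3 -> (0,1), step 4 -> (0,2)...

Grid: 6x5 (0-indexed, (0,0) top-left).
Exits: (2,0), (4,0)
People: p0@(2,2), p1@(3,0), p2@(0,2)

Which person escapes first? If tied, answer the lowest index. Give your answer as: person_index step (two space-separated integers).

Step 1: p0:(2,2)->(2,1) | p1:(3,0)->(2,0)->EXIT | p2:(0,2)->(1,2)
Step 2: p0:(2,1)->(2,0)->EXIT | p1:escaped | p2:(1,2)->(2,2)
Step 3: p0:escaped | p1:escaped | p2:(2,2)->(2,1)
Step 4: p0:escaped | p1:escaped | p2:(2,1)->(2,0)->EXIT
Exit steps: [2, 1, 4]
First to escape: p1 at step 1

Answer: 1 1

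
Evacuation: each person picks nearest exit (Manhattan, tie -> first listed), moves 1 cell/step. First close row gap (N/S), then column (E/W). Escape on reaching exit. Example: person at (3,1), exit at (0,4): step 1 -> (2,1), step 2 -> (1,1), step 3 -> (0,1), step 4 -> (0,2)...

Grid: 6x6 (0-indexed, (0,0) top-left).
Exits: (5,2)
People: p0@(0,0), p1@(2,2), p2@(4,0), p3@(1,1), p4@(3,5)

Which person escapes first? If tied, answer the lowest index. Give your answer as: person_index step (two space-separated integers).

Answer: 1 3

Derivation:
Step 1: p0:(0,0)->(1,0) | p1:(2,2)->(3,2) | p2:(4,0)->(5,0) | p3:(1,1)->(2,1) | p4:(3,5)->(4,5)
Step 2: p0:(1,0)->(2,0) | p1:(3,2)->(4,2) | p2:(5,0)->(5,1) | p3:(2,1)->(3,1) | p4:(4,5)->(5,5)
Step 3: p0:(2,0)->(3,0) | p1:(4,2)->(5,2)->EXIT | p2:(5,1)->(5,2)->EXIT | p3:(3,1)->(4,1) | p4:(5,5)->(5,4)
Step 4: p0:(3,0)->(4,0) | p1:escaped | p2:escaped | p3:(4,1)->(5,1) | p4:(5,4)->(5,3)
Step 5: p0:(4,0)->(5,0) | p1:escaped | p2:escaped | p3:(5,1)->(5,2)->EXIT | p4:(5,3)->(5,2)->EXIT
Step 6: p0:(5,0)->(5,1) | p1:escaped | p2:escaped | p3:escaped | p4:escaped
Step 7: p0:(5,1)->(5,2)->EXIT | p1:escaped | p2:escaped | p3:escaped | p4:escaped
Exit steps: [7, 3, 3, 5, 5]
First to escape: p1 at step 3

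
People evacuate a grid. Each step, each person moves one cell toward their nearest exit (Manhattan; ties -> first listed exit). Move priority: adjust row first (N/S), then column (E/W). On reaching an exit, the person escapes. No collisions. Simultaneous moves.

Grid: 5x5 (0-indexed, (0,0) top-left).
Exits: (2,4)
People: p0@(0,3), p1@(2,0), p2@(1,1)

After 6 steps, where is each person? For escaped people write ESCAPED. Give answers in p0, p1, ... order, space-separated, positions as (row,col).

Step 1: p0:(0,3)->(1,3) | p1:(2,0)->(2,1) | p2:(1,1)->(2,1)
Step 2: p0:(1,3)->(2,3) | p1:(2,1)->(2,2) | p2:(2,1)->(2,2)
Step 3: p0:(2,3)->(2,4)->EXIT | p1:(2,2)->(2,3) | p2:(2,2)->(2,3)
Step 4: p0:escaped | p1:(2,3)->(2,4)->EXIT | p2:(2,3)->(2,4)->EXIT

ESCAPED ESCAPED ESCAPED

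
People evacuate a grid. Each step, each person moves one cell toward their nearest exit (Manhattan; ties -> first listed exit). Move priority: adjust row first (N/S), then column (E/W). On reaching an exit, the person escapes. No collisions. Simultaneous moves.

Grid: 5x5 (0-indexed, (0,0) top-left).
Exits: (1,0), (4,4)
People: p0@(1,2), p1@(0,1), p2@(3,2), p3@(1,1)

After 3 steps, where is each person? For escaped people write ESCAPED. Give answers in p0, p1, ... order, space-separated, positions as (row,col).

Step 1: p0:(1,2)->(1,1) | p1:(0,1)->(1,1) | p2:(3,2)->(4,2) | p3:(1,1)->(1,0)->EXIT
Step 2: p0:(1,1)->(1,0)->EXIT | p1:(1,1)->(1,0)->EXIT | p2:(4,2)->(4,3) | p3:escaped
Step 3: p0:escaped | p1:escaped | p2:(4,3)->(4,4)->EXIT | p3:escaped

ESCAPED ESCAPED ESCAPED ESCAPED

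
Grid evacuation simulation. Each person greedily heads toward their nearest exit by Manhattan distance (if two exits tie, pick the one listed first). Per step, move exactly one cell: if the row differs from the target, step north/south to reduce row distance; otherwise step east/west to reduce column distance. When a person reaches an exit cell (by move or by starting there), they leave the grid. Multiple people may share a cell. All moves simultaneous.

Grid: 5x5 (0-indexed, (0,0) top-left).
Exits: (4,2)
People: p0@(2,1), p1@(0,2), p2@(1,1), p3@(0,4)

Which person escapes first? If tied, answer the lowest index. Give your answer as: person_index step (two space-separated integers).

Step 1: p0:(2,1)->(3,1) | p1:(0,2)->(1,2) | p2:(1,1)->(2,1) | p3:(0,4)->(1,4)
Step 2: p0:(3,1)->(4,1) | p1:(1,2)->(2,2) | p2:(2,1)->(3,1) | p3:(1,4)->(2,4)
Step 3: p0:(4,1)->(4,2)->EXIT | p1:(2,2)->(3,2) | p2:(3,1)->(4,1) | p3:(2,4)->(3,4)
Step 4: p0:escaped | p1:(3,2)->(4,2)->EXIT | p2:(4,1)->(4,2)->EXIT | p3:(3,4)->(4,4)
Step 5: p0:escaped | p1:escaped | p2:escaped | p3:(4,4)->(4,3)
Step 6: p0:escaped | p1:escaped | p2:escaped | p3:(4,3)->(4,2)->EXIT
Exit steps: [3, 4, 4, 6]
First to escape: p0 at step 3

Answer: 0 3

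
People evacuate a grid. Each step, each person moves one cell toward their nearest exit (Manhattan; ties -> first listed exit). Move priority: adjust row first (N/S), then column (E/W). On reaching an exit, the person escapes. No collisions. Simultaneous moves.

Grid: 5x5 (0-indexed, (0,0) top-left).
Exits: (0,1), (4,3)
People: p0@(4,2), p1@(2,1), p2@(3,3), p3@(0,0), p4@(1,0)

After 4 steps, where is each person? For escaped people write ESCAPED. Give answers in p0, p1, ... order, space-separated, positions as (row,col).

Step 1: p0:(4,2)->(4,3)->EXIT | p1:(2,1)->(1,1) | p2:(3,3)->(4,3)->EXIT | p3:(0,0)->(0,1)->EXIT | p4:(1,0)->(0,0)
Step 2: p0:escaped | p1:(1,1)->(0,1)->EXIT | p2:escaped | p3:escaped | p4:(0,0)->(0,1)->EXIT

ESCAPED ESCAPED ESCAPED ESCAPED ESCAPED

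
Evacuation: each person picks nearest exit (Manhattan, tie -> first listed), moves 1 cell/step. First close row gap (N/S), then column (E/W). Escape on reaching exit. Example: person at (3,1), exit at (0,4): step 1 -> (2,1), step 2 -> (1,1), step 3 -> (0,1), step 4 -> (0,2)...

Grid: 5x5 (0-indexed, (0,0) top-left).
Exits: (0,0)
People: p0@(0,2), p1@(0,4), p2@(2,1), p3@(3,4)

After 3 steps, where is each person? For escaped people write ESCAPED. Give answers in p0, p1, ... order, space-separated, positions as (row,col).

Step 1: p0:(0,2)->(0,1) | p1:(0,4)->(0,3) | p2:(2,1)->(1,1) | p3:(3,4)->(2,4)
Step 2: p0:(0,1)->(0,0)->EXIT | p1:(0,3)->(0,2) | p2:(1,1)->(0,1) | p3:(2,4)->(1,4)
Step 3: p0:escaped | p1:(0,2)->(0,1) | p2:(0,1)->(0,0)->EXIT | p3:(1,4)->(0,4)

ESCAPED (0,1) ESCAPED (0,4)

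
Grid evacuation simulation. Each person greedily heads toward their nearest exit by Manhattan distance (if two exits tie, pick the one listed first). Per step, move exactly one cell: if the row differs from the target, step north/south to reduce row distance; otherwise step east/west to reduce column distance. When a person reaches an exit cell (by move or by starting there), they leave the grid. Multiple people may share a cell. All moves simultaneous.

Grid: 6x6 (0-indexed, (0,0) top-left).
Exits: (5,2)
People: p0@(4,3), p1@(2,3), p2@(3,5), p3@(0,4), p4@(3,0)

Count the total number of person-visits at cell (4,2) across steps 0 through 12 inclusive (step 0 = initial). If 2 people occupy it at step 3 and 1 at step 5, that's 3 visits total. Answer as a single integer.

Answer: 0

Derivation:
Step 0: p0@(4,3) p1@(2,3) p2@(3,5) p3@(0,4) p4@(3,0) -> at (4,2): 0 [-], cum=0
Step 1: p0@(5,3) p1@(3,3) p2@(4,5) p3@(1,4) p4@(4,0) -> at (4,2): 0 [-], cum=0
Step 2: p0@ESC p1@(4,3) p2@(5,5) p3@(2,4) p4@(5,0) -> at (4,2): 0 [-], cum=0
Step 3: p0@ESC p1@(5,3) p2@(5,4) p3@(3,4) p4@(5,1) -> at (4,2): 0 [-], cum=0
Step 4: p0@ESC p1@ESC p2@(5,3) p3@(4,4) p4@ESC -> at (4,2): 0 [-], cum=0
Step 5: p0@ESC p1@ESC p2@ESC p3@(5,4) p4@ESC -> at (4,2): 0 [-], cum=0
Step 6: p0@ESC p1@ESC p2@ESC p3@(5,3) p4@ESC -> at (4,2): 0 [-], cum=0
Step 7: p0@ESC p1@ESC p2@ESC p3@ESC p4@ESC -> at (4,2): 0 [-], cum=0
Total visits = 0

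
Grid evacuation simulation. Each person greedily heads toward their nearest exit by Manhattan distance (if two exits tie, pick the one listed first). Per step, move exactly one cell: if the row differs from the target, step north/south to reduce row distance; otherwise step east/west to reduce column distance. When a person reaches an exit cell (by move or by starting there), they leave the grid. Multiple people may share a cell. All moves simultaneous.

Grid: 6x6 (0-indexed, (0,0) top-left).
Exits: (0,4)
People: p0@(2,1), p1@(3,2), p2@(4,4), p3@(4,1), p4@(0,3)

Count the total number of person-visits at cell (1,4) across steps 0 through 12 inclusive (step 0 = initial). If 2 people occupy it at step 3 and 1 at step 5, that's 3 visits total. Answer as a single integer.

Step 0: p0@(2,1) p1@(3,2) p2@(4,4) p3@(4,1) p4@(0,3) -> at (1,4): 0 [-], cum=0
Step 1: p0@(1,1) p1@(2,2) p2@(3,4) p3@(3,1) p4@ESC -> at (1,4): 0 [-], cum=0
Step 2: p0@(0,1) p1@(1,2) p2@(2,4) p3@(2,1) p4@ESC -> at (1,4): 0 [-], cum=0
Step 3: p0@(0,2) p1@(0,2) p2@(1,4) p3@(1,1) p4@ESC -> at (1,4): 1 [p2], cum=1
Step 4: p0@(0,3) p1@(0,3) p2@ESC p3@(0,1) p4@ESC -> at (1,4): 0 [-], cum=1
Step 5: p0@ESC p1@ESC p2@ESC p3@(0,2) p4@ESC -> at (1,4): 0 [-], cum=1
Step 6: p0@ESC p1@ESC p2@ESC p3@(0,3) p4@ESC -> at (1,4): 0 [-], cum=1
Step 7: p0@ESC p1@ESC p2@ESC p3@ESC p4@ESC -> at (1,4): 0 [-], cum=1
Total visits = 1

Answer: 1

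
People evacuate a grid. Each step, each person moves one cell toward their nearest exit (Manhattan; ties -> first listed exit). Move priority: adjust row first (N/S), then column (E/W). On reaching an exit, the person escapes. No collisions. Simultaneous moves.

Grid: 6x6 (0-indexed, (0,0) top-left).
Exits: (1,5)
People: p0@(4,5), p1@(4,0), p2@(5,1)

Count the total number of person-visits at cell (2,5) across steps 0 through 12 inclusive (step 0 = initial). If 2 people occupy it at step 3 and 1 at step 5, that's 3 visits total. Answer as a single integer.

Step 0: p0@(4,5) p1@(4,0) p2@(5,1) -> at (2,5): 0 [-], cum=0
Step 1: p0@(3,5) p1@(3,0) p2@(4,1) -> at (2,5): 0 [-], cum=0
Step 2: p0@(2,5) p1@(2,0) p2@(3,1) -> at (2,5): 1 [p0], cum=1
Step 3: p0@ESC p1@(1,0) p2@(2,1) -> at (2,5): 0 [-], cum=1
Step 4: p0@ESC p1@(1,1) p2@(1,1) -> at (2,5): 0 [-], cum=1
Step 5: p0@ESC p1@(1,2) p2@(1,2) -> at (2,5): 0 [-], cum=1
Step 6: p0@ESC p1@(1,3) p2@(1,3) -> at (2,5): 0 [-], cum=1
Step 7: p0@ESC p1@(1,4) p2@(1,4) -> at (2,5): 0 [-], cum=1
Step 8: p0@ESC p1@ESC p2@ESC -> at (2,5): 0 [-], cum=1
Total visits = 1

Answer: 1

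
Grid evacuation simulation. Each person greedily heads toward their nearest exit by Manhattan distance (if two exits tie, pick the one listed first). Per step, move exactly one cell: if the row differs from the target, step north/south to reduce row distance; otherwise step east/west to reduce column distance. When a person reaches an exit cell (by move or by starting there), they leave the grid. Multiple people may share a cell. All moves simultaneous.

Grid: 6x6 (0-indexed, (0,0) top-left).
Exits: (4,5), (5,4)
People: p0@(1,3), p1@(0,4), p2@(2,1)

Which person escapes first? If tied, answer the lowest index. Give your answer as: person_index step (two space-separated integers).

Answer: 0 5

Derivation:
Step 1: p0:(1,3)->(2,3) | p1:(0,4)->(1,4) | p2:(2,1)->(3,1)
Step 2: p0:(2,3)->(3,3) | p1:(1,4)->(2,4) | p2:(3,1)->(4,1)
Step 3: p0:(3,3)->(4,3) | p1:(2,4)->(3,4) | p2:(4,1)->(4,2)
Step 4: p0:(4,3)->(4,4) | p1:(3,4)->(4,4) | p2:(4,2)->(4,3)
Step 5: p0:(4,4)->(4,5)->EXIT | p1:(4,4)->(4,5)->EXIT | p2:(4,3)->(4,4)
Step 6: p0:escaped | p1:escaped | p2:(4,4)->(4,5)->EXIT
Exit steps: [5, 5, 6]
First to escape: p0 at step 5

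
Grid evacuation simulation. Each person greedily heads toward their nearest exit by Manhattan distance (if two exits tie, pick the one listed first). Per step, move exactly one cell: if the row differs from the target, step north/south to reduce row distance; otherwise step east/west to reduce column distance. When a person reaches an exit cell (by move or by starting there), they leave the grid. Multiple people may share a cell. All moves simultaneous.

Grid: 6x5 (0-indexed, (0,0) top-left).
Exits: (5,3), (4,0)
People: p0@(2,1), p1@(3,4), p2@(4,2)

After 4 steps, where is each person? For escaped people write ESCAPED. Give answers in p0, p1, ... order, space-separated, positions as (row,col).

Step 1: p0:(2,1)->(3,1) | p1:(3,4)->(4,4) | p2:(4,2)->(5,2)
Step 2: p0:(3,1)->(4,1) | p1:(4,4)->(5,4) | p2:(5,2)->(5,3)->EXIT
Step 3: p0:(4,1)->(4,0)->EXIT | p1:(5,4)->(5,3)->EXIT | p2:escaped

ESCAPED ESCAPED ESCAPED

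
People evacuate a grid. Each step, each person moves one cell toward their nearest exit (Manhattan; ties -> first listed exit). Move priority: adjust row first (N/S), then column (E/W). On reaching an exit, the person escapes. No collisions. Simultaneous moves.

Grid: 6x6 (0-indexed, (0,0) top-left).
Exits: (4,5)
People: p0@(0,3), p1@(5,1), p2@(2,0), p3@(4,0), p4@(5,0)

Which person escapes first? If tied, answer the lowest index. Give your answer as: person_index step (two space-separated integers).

Answer: 1 5

Derivation:
Step 1: p0:(0,3)->(1,3) | p1:(5,1)->(4,1) | p2:(2,0)->(3,0) | p3:(4,0)->(4,1) | p4:(5,0)->(4,0)
Step 2: p0:(1,3)->(2,3) | p1:(4,1)->(4,2) | p2:(3,0)->(4,0) | p3:(4,1)->(4,2) | p4:(4,0)->(4,1)
Step 3: p0:(2,3)->(3,3) | p1:(4,2)->(4,3) | p2:(4,0)->(4,1) | p3:(4,2)->(4,3) | p4:(4,1)->(4,2)
Step 4: p0:(3,3)->(4,3) | p1:(4,3)->(4,4) | p2:(4,1)->(4,2) | p3:(4,3)->(4,4) | p4:(4,2)->(4,3)
Step 5: p0:(4,3)->(4,4) | p1:(4,4)->(4,5)->EXIT | p2:(4,2)->(4,3) | p3:(4,4)->(4,5)->EXIT | p4:(4,3)->(4,4)
Step 6: p0:(4,4)->(4,5)->EXIT | p1:escaped | p2:(4,3)->(4,4) | p3:escaped | p4:(4,4)->(4,5)->EXIT
Step 7: p0:escaped | p1:escaped | p2:(4,4)->(4,5)->EXIT | p3:escaped | p4:escaped
Exit steps: [6, 5, 7, 5, 6]
First to escape: p1 at step 5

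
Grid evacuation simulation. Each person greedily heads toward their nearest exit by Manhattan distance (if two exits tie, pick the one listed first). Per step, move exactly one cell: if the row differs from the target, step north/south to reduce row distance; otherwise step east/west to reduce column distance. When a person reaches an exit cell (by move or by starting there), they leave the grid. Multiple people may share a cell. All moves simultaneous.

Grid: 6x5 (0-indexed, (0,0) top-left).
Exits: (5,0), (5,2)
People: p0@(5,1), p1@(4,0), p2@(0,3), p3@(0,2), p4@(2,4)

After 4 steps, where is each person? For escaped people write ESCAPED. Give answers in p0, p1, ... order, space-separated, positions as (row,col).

Step 1: p0:(5,1)->(5,0)->EXIT | p1:(4,0)->(5,0)->EXIT | p2:(0,3)->(1,3) | p3:(0,2)->(1,2) | p4:(2,4)->(3,4)
Step 2: p0:escaped | p1:escaped | p2:(1,3)->(2,3) | p3:(1,2)->(2,2) | p4:(3,4)->(4,4)
Step 3: p0:escaped | p1:escaped | p2:(2,3)->(3,3) | p3:(2,2)->(3,2) | p4:(4,4)->(5,4)
Step 4: p0:escaped | p1:escaped | p2:(3,3)->(4,3) | p3:(3,2)->(4,2) | p4:(5,4)->(5,3)

ESCAPED ESCAPED (4,3) (4,2) (5,3)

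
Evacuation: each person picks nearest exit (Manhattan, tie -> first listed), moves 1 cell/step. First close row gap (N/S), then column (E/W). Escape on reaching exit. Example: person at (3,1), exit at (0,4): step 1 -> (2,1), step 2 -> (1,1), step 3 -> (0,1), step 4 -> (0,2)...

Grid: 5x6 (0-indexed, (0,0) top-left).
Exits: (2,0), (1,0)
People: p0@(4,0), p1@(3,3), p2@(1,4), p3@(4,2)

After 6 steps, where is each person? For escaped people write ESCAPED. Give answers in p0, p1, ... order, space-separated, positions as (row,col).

Step 1: p0:(4,0)->(3,0) | p1:(3,3)->(2,3) | p2:(1,4)->(1,3) | p3:(4,2)->(3,2)
Step 2: p0:(3,0)->(2,0)->EXIT | p1:(2,3)->(2,2) | p2:(1,3)->(1,2) | p3:(3,2)->(2,2)
Step 3: p0:escaped | p1:(2,2)->(2,1) | p2:(1,2)->(1,1) | p3:(2,2)->(2,1)
Step 4: p0:escaped | p1:(2,1)->(2,0)->EXIT | p2:(1,1)->(1,0)->EXIT | p3:(2,1)->(2,0)->EXIT

ESCAPED ESCAPED ESCAPED ESCAPED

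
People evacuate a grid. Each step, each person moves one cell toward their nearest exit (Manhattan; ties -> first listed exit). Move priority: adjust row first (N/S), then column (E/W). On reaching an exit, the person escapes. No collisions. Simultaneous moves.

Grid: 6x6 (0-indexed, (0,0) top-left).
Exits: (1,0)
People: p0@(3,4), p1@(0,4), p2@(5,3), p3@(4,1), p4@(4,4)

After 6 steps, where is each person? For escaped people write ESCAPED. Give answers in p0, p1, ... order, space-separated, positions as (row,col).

Step 1: p0:(3,4)->(2,4) | p1:(0,4)->(1,4) | p2:(5,3)->(4,3) | p3:(4,1)->(3,1) | p4:(4,4)->(3,4)
Step 2: p0:(2,4)->(1,4) | p1:(1,4)->(1,3) | p2:(4,3)->(3,3) | p3:(3,1)->(2,1) | p4:(3,4)->(2,4)
Step 3: p0:(1,4)->(1,3) | p1:(1,3)->(1,2) | p2:(3,3)->(2,3) | p3:(2,1)->(1,1) | p4:(2,4)->(1,4)
Step 4: p0:(1,3)->(1,2) | p1:(1,2)->(1,1) | p2:(2,3)->(1,3) | p3:(1,1)->(1,0)->EXIT | p4:(1,4)->(1,3)
Step 5: p0:(1,2)->(1,1) | p1:(1,1)->(1,0)->EXIT | p2:(1,3)->(1,2) | p3:escaped | p4:(1,3)->(1,2)
Step 6: p0:(1,1)->(1,0)->EXIT | p1:escaped | p2:(1,2)->(1,1) | p3:escaped | p4:(1,2)->(1,1)

ESCAPED ESCAPED (1,1) ESCAPED (1,1)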